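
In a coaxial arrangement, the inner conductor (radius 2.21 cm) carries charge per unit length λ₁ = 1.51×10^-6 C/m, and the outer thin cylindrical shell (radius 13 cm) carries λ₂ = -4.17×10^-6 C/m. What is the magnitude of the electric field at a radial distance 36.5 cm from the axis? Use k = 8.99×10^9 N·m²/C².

By cylindrical symmetry E is radial; use a coaxial Gaussian cylinder of radius 36.5 cm and length L (r > 13 cm, enclosing both).
λ_enc = λ₁ + λ₂ = (1.51e-6) + (-4.17×10^-6) = -2.66e-6 C/m.
Applying ∮E·dA = Q_enc/ε₀ with the end caps contributing no flux:
E = 2k|λ_enc|/r = 2(8.99×10^9)(2.66×10^-6)/(0.365) = 1.31e5 N/C.

E ≈ 1.31×10^5 N/C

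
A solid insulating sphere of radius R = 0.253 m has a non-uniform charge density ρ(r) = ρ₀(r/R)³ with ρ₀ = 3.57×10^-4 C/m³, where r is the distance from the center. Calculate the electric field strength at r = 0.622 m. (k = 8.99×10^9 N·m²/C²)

Take a concentric spherical Gaussian surface of radius r = 0.622 m (r > R, all charge enclosed).
Q_enc = 4π ∫₀^R ρ₀(r'/R)^3 r'² dr' = 4πρ₀R³/6 = 1.211×10^-5 C.
Applying ∮E·dA = Q_enc/ε₀ with Φ = E(4πr²):
E = k|Q_enc|/r² = (8.99×10^9)(1.211×10^-5)/(0.622)² = 2.81×10^5 N/C.

E ≈ 2.81×10^5 N/C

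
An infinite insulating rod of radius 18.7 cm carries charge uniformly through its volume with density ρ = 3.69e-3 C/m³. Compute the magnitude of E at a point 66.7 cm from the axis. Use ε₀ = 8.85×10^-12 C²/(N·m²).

Choose a coaxial cylinder of radius r = 66.7 cm (arbitrary length L) as the Gaussian surface (r > 18.7 cm, full cross-section enclosed).
λ_enc = ρ·πR² = (3.69e-3)π(0.187)² = 4.054×10^-4 C/m.
Since E is radial and uniform over the curved surface, Φ = E·2πrL = Q_enc/ε₀ = λ_enc L/ε₀.
E = |λ_enc|/(2πε₀r) = (4.054×10^-4)/(2π·8.85×10^-12·0.667) = 1.09×10^7 N/C.

E = 1.09×10^7 N/C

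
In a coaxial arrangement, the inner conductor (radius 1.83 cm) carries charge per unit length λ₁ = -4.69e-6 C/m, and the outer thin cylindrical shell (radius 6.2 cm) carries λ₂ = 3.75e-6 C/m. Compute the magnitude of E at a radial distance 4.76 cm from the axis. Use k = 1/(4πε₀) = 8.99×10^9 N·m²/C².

E ≈ 1.77×10^6 N/C

By cylindrical symmetry E is radial; use a coaxial Gaussian cylinder of radius 4.76 cm and length L (between the conductors, 1.83 cm < r < 6.2 cm).
Only the inner wire is enclosed; the outer shell contributes nothing inside itself. λ_enc = λ₁ = -4.69×10^-6 C/m.
Applying ∮E·dA = Q_enc/ε₀ with the end caps contributing no flux:
E = 2k|λ_enc|/r = 2(8.99×10^9)(4.69×10^-6)/(0.0476) = 1.77e6 N/C.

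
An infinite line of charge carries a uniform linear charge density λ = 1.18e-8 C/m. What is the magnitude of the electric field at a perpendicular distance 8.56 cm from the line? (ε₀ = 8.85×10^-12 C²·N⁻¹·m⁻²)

|E| = 2.48e3 N/C

Coaxial Gaussian cylinder, radius r = 8.56 cm, length L.
Q_enc = λL, so λ_enc = 1.18×10^-8 C/m.
Applying ∮E·dA = Q_enc/ε₀ with the end caps contributing no flux:
E = |λ_enc|/(2πε₀r) = (1.18×10^-8)/(2π·8.85×10^-12·0.0856) = 2.48e3 N/C.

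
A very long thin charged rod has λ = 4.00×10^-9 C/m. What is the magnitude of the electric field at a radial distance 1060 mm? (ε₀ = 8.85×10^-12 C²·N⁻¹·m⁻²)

|E| = 67.9 N/C

Coaxial Gaussian cylinder, radius r = 1060 mm, length L.
Q_enc = λL, so λ_enc = 4.00×10^-9 C/m.
Applying ∮E·dA = Q_enc/ε₀ with the end caps contributing no flux:
E = |λ_enc|/(2πε₀r) = (4.00×10^-9)/(2π·8.85×10^-12·1.06) = 67.9 N/C.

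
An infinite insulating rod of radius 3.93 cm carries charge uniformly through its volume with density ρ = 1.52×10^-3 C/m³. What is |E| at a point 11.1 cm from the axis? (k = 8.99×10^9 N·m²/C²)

E = 1.19×10^6 N/C

Take a coaxial cylindrical Gaussian surface of radius r = 11.1 cm and length L (r > 3.93 cm, full cross-section enclosed).
λ_enc = ρ·πR² = (1.52e-3)π(0.0393)² = 7.375×10^-6 C/m.
Gauss's law: E·2πrL = λ_enc L/ε₀.
E = 2k|λ_enc|/r = 2(8.99×10^9)(7.375×10^-6)/(0.111) = 1.19×10^6 N/C.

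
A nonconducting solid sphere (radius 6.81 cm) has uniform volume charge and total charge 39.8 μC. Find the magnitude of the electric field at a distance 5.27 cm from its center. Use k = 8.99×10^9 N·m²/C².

E = 5.97e7 N/C

Use a concentric Gaussian sphere at r = 5.27 cm (r < R).
For a uniform sphere the enclosed fraction is (r/R)³, so Q_enc = (39.8 μC)(0.0527/0.0681)³ = 1.844e-5 C.
Applying ∮E·dA = Q_enc/ε₀ with Φ = E(4πr²):
E = k|Q_enc|/r² = (8.99×10^9)(1.844×10^-5)/(0.0527)² = 5.97×10^7 N/C.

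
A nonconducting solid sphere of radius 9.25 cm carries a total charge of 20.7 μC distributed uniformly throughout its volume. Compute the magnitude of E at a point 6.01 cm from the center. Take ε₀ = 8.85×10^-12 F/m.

E = 1.41e7 N/C

By spherical symmetry E is radial; choose a Gaussian sphere of radius r = 6.01 cm (r < R).
For a uniform sphere the enclosed fraction is (r/R)³, so Q_enc = (20.7 μC)(0.0601/0.0925)³ = 5.678×10^-6 C.
Gauss's law: E·4πr² = Q_enc/ε₀.
E = |Q_enc|/(4πε₀r²) = (5.678×10^-6)/(4π·8.85×10^-12·(0.0601)²) = 1.41e7 N/C.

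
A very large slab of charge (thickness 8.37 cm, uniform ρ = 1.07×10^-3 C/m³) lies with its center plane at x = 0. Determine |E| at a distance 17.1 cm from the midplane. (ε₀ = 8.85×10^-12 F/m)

|E| = 5.06×10^6 N/C

The point |x| = 17.1 cm lies outside the slab (half-thickness 0.04185 m). A symmetric pillbox spanning the full slab encloses Q_enc = ρ·d·A.
Flux = 2EA ⇒ E = |ρ|d/(2ε₀), independent of distance outside.
E = (1.07×10^-3)(0.0837)/(2·8.85×10^-12) = 5.06×10^6 N/C.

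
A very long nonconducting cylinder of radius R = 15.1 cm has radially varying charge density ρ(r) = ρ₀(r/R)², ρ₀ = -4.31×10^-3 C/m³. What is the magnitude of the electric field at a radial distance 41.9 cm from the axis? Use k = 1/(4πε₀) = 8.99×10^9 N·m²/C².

Take a coaxial cylindrical Gaussian surface of radius r = 41.9 cm and length L (r > R, full charge per length enclosed).
λ_enc = 2π ∫₀^R ρ₀(r'/R)^2 r' dr' = 2πρ₀R²/4 = -1.544e-4 C/m.
Applying ∮E·dA = Q_enc/ε₀ with the end caps contributing no flux:
E = 2k|λ_enc|/r = 2(8.99×10^9)(1.544e-4)/(0.419) = 6.62e6 N/C.

|E| ≈ 6.62×10^6 V/m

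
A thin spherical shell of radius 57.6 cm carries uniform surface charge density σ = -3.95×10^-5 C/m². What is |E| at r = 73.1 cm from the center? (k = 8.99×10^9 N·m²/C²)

E = 2.77e6 N/C

Use a concentric Gaussian sphere at r = 73.1 cm (r > 57.6 cm).
The entire shell is enclosed: Q_enc = σ·4πR² = (-3.95×10^-5)·4π·(0.576)² = -1.647×10^-4 C.
Since E is radial and uniform over the Gaussian sphere, Φ = E·4πr² = Q_enc/ε₀.
E = k|Q_enc|/r² = (8.99×10^9)(1.647e-4)/(0.731)² = 2.77×10^6 N/C.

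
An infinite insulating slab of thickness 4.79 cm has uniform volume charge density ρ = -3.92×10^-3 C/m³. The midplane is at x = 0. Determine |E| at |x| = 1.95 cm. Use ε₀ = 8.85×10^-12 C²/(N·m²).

By symmetry E is perpendicular to the slab. A Gaussian pillbox from −1.95 cm to +1.95 cm (face area A) lies entirely within the slab.
Q_enc = ρ·(2x)·A and flux = 2EA, so 2EA = 2ρxA/ε₀ ⇒ E = |ρ|x/ε₀.
E = (3.92e-3)(0.0195)/(8.85×10^-12) = 8.64×10^6 N/C.

E = 8.64×10^6 N/C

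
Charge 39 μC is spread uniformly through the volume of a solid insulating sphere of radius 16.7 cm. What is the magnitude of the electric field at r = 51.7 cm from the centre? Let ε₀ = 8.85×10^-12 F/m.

|E| = 1.31e6 N/C

Symmetry ⇒ E = E(r) r̂. Gaussian sphere of radius r = 51.7 cm (r > R, so the entire charge is enclosed).
Q_enc = 39 μC = 3.90×10^-5 C.
Since E is radial and uniform over the Gaussian sphere, Φ = E·4πr² = Q_enc/ε₀.
E = |Q_enc|/(4πε₀r²) = (3.90×10^-5)/(4π·8.85×10^-12·(0.517)²) = 1.31×10^6 N/C.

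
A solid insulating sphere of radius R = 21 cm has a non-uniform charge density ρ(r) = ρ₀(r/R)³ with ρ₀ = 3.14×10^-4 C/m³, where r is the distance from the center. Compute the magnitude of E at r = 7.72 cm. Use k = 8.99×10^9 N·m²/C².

E = 2.27×10^4 N/C

Use a concentric Gaussian sphere at r = 7.72 cm (r < R).
Integrate the density: Q_enc = 4π ∫₀^r ρ₀(r'/R)^3 r'² dr' = 4πρ₀ r^6/(6·R³) = 1.503e-8 C.
Applying ∮E·dA = Q_enc/ε₀ with Φ = E(4πr²):
E = k|Q_enc|/r² = (8.99×10^9)(1.503×10^-8)/(0.0772)² = 2.27×10^4 N/C.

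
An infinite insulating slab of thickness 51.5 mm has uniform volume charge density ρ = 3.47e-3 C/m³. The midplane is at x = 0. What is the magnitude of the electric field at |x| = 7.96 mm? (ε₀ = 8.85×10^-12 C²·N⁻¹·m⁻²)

E ≈ 3.12e6 N/C

By symmetry E is perpendicular to the slab. A Gaussian pillbox from −7.96 mm to +7.96 mm (face area A) lies entirely within the slab.
Q_enc = ρ·(2x)·A and flux = 2EA, so 2EA = 2ρxA/ε₀ ⇒ E = |ρ|x/ε₀.
E = (3.47e-3)(0.00796)/(8.85×10^-12) = 3.12e6 N/C.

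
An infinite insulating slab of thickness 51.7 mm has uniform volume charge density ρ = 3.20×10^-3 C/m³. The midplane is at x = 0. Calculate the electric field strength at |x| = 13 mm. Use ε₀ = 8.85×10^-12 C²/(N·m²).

4.70×10^6 V/m

By symmetry E is perpendicular to the slab. A Gaussian pillbox from −13 mm to +13 mm (face area A) lies entirely within the slab.
Q_enc = ρ·(2x)·A and flux = 2EA, so 2EA = 2ρxA/ε₀ ⇒ E = |ρ|x/ε₀.
E = (3.20×10^-3)(0.013)/(8.85×10^-12) = 4.70×10^6 N/C.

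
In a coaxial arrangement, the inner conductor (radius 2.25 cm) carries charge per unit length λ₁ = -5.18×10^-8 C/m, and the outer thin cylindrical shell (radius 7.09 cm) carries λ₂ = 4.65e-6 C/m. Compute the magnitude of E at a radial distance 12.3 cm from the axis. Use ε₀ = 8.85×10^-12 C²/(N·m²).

By cylindrical symmetry E is radial; use a coaxial Gaussian cylinder of radius 12.3 cm and length L (r > 7.09 cm, enclosing both).
λ_enc = λ₁ + λ₂ = (-5.18×10^-8) + (4.65e-6) = 4.598e-6 C/m.
Gauss's law: E·2πrL = λ_enc L/ε₀.
E = |λ_enc|/(2πε₀r) = (4.598e-6)/(2π·8.85×10^-12·0.123) = 6.72e5 N/C.

E = 6.72×10^5 N/C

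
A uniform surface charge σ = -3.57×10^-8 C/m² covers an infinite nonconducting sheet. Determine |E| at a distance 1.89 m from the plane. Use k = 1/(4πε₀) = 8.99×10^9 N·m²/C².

By planar symmetry E is perpendicular to the sheet and uniform; use a Gaussian pillbox with flat faces of area A on each side of the sheet.
Only the two end caps contribute flux: Φ = 2EA. With Q_enc = σA, Gauss's law gives E = |σ|/(2ε₀).
E = 2πk|σ| = 2π(8.99×10^9)(3.57×10^-8) = 2.02×10^3 N/C.

|E| ≈ 2.02e3 V/m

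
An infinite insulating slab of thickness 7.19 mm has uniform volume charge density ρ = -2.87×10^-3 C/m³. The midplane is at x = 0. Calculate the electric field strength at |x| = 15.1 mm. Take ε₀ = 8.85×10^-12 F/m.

The point |x| = 15.1 mm lies outside the slab (half-thickness 0.003595 m). A symmetric pillbox spanning the full slab encloses Q_enc = ρ·d·A.
Flux = 2EA ⇒ E = |ρ|d/(2ε₀), independent of distance outside.
E = (2.87e-3)(0.00719)/(2·8.85×10^-12) = 1.17e6 N/C.

|E| ≈ 1.17×10^6 V/m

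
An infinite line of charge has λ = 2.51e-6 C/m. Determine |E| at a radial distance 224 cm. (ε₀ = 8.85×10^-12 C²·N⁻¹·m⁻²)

Coaxial Gaussian cylinder, radius r = 224 cm, length L.
Q_enc = λL, so λ_enc = 2.51e-6 C/m.
Applying ∮E·dA = Q_enc/ε₀ with the end caps contributing no flux:
E = |λ_enc|/(2πε₀r) = (2.51×10^-6)/(2π·8.85×10^-12·2.24) = 2.02×10^4 N/C.

E = 2.02e4 N/C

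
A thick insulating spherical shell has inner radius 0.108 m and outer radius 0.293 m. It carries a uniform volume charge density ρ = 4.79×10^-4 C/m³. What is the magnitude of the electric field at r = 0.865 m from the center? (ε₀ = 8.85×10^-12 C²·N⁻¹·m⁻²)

|E| = 5.76×10^5 V/m

Use a concentric Gaussian sphere at r = 0.865 m (r > 0.293 m, enclosing the whole shell).
Q_enc = ρ·(4π/3)(b³ − a³) = (4.79e-4)·(4π/3)·((0.293)³ − (0.108)³) = 4.794×10^-5 C.
Gauss's law: E·4πr² = Q_enc/ε₀.
E = |Q_enc|/(4πε₀r²) = (4.794e-5)/(4π·8.85×10^-12·(0.865)²) = 5.76×10^5 N/C.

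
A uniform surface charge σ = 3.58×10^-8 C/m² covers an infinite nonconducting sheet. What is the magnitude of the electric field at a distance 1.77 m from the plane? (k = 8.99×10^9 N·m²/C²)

|E| ≈ 2.02×10^3 V/m

Choose a cylindrical pillbox piercing the sheet, end faces (area A) parallel to it.
Only the two end caps contribute flux: Φ = 2EA. With Q_enc = σA, Gauss's law gives E = |σ|/(2ε₀).
E = 2πk|σ| = 2π(8.99×10^9)(3.58e-8) = 2.02×10^3 N/C.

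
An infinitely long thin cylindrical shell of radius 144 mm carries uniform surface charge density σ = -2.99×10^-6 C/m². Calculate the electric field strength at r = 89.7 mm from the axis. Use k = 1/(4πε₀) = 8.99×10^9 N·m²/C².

Take a coaxial cylindrical Gaussian surface of radius r = 89.7 mm and length L (r < 144 mm, inside the shell).
No charge is enclosed, so Gauss's law gives E·2πrL = 0 ⇒ E = 0.

E = 0 (no enclosed charge)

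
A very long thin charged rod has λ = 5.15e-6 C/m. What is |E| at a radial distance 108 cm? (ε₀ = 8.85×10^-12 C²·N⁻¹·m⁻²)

By cylindrical symmetry E is radial; use a coaxial Gaussian cylinder of radius 108 cm and length L.
Q_enc = λL, so λ_enc = 5.15×10^-6 C/m.
Since E is radial and uniform over the curved surface, Φ = E·2πrL = Q_enc/ε₀ = λ_enc L/ε₀.
E = |λ_enc|/(2πε₀r) = (5.15×10^-6)/(2π·8.85×10^-12·1.08) = 8.58×10^4 N/C.

8.58×10^4 N/C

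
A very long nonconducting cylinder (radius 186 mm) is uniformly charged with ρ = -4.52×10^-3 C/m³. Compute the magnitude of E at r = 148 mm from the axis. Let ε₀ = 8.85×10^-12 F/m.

Choose a coaxial cylinder of radius r = 148 mm (arbitrary length L) as the Gaussian surface (r < R).
Charge inside radius r per length L is ρ·πr²·L, so λ_enc = ρπr² = -3.11×10^-4 C/m.
Gauss's law: E·2πrL = λ_enc L/ε₀.
E = |λ_enc|/(2πε₀r) = (3.11×10^-4)/(2π·8.85×10^-12·0.148) = 3.78e7 N/C.

3.78×10^7 N/C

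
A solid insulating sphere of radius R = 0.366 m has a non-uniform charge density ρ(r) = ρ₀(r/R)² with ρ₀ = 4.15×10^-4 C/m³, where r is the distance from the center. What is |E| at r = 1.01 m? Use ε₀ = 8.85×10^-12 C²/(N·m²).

E ≈ 4.51×10^5 V/m

Take a concentric spherical Gaussian surface of radius r = 1.01 m (r > R, all charge enclosed).
Q_enc = 4π ∫₀^R ρ₀(r'/R)^2 r'² dr' = 4πρ₀R³/5 = 5.114×10^-5 C.
By Gauss's law, ∮E·dA = E·4πr² = Q_enc/ε₀.
E = |Q_enc|/(4πε₀r²) = (5.114e-5)/(4π·8.85×10^-12·(1.01)²) = 4.51×10^5 N/C.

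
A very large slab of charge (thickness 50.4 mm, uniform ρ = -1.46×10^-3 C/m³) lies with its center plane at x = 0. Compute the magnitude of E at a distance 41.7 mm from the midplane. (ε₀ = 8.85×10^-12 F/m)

The point |x| = 41.7 mm lies outside the slab (half-thickness 0.0252 m). A symmetric pillbox spanning the full slab encloses Q_enc = ρ·d·A.
Flux = 2EA ⇒ E = |ρ|d/(2ε₀), independent of distance outside.
E = (1.46×10^-3)(0.0504)/(2·8.85×10^-12) = 4.16×10^6 N/C.

|E| = 4.16×10^6 N/C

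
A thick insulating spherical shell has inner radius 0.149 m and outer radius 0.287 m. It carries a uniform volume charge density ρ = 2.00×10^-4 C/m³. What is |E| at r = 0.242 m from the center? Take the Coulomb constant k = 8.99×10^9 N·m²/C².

E ≈ 1.40×10^6 N/C

Symmetry ⇒ E = E(r) r̂. Gaussian sphere of radius r = 0.242 m (within the shell material, 0.149 m < r < 0.287 m).
Only the shell between 0.149 m and r is enclosed: Q_enc = ρ·(4π/3)(r³ − a³) = (2.00×10^-4)·(4π/3)·((0.242)³ − (0.149)³) = 9.102×10^-6 C.
Gauss's law: E·4πr² = Q_enc/ε₀.
E = k|Q_enc|/r² = (8.99×10^9)(9.102×10^-6)/(0.242)² = 1.40×10^6 N/C.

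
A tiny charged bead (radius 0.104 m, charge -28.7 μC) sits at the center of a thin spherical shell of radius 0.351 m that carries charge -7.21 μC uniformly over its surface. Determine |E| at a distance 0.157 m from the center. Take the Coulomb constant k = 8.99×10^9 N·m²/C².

E ≈ 1.05×10^7 V/m

By spherical symmetry E is radial; choose a Gaussian sphere of radius r = 0.157 m (between the bodies, 0.104 m < r < 0.351 m).
The shell at 0.351 m lies outside the Gaussian surface, so Q_enc = -28.7 μC = -2.87×10^-5 C.
By Gauss's law, ∮E·dA = E·4πr² = Q_enc/ε₀.
E = k|Q_enc|/r² = (8.99×10^9)(2.87×10^-5)/(0.157)² = 1.05×10^7 N/C.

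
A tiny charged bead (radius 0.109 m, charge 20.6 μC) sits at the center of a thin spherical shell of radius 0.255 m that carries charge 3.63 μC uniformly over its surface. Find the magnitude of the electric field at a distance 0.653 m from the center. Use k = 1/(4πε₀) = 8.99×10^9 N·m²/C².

E = 5.11×10^5 V/m

Use a concentric Gaussian sphere at r = 0.653 m (r > 0.255 m, enclosing both).
Q_enc = (20.6 μC) + (3.63 μC) = 2.423×10^-5 C.
Gauss's law: E·4πr² = Q_enc/ε₀.
E = k|Q_enc|/r² = (8.99×10^9)(2.423×10^-5)/(0.653)² = 5.11e5 N/C.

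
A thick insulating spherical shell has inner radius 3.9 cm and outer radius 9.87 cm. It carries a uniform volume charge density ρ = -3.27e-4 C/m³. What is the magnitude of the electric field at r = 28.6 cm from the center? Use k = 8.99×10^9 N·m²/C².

Symmetry ⇒ E = E(r) r̂. Gaussian sphere of radius r = 28.6 cm (r > 9.87 cm, enclosing the whole shell).
Q_enc = ρ·(4π/3)(b³ − a³) = (-3.27e-4)·(4π/3)·((0.0987)³ − (0.039)³) = -1.236e-6 C.
By Gauss's law, ∮E·dA = E·4πr² = Q_enc/ε₀.
E = k|Q_enc|/r² = (8.99×10^9)(1.236×10^-6)/(0.286)² = 1.36×10^5 N/C.

|E| ≈ 1.36e5 N/C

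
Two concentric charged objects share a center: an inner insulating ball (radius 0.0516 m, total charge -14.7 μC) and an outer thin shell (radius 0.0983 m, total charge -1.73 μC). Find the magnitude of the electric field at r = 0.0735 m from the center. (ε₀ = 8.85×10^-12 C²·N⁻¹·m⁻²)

|E| = 2.45×10^7 N/C

Take a concentric spherical Gaussian surface of radius r = 0.0735 m (between the bodies, 0.0516 m < r < 0.0983 m).
The shell at 0.0983 m lies outside the Gaussian surface, so Q_enc = -14.7 μC = -1.47e-5 C.
Since E is radial and uniform over the Gaussian sphere, Φ = E·4πr² = Q_enc/ε₀.
E = |Q_enc|/(4πε₀r²) = (1.47×10^-5)/(4π·8.85×10^-12·(0.0735)²) = 2.45×10^7 N/C.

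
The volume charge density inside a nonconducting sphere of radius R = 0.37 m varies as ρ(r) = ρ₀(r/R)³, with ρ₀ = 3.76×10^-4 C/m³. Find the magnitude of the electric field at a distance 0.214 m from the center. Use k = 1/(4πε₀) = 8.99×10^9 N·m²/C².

|E| = 2.93×10^5 N/C

Symmetry ⇒ E = E(r) r̂. Gaussian sphere of radius r = 0.214 m (r < R).
Integrate the density: Q_enc = 4π ∫₀^r ρ₀(r'/R)^3 r'² dr' = 4πρ₀ r^6/(6·R³) = 1.493e-6 C.
Since E is radial and uniform over the Gaussian sphere, Φ = E·4πr² = Q_enc/ε₀.
E = k|Q_enc|/r² = (8.99×10^9)(1.493×10^-6)/(0.214)² = 2.93×10^5 N/C.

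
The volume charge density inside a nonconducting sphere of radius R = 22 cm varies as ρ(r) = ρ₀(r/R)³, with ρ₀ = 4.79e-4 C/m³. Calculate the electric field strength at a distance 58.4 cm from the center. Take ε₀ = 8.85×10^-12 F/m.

|E| ≈ 2.82e5 N/C

Take a concentric spherical Gaussian surface of radius r = 58.4 cm (r > R, all charge enclosed).
Q_enc = 4π ∫₀^R ρ₀(r'/R)^3 r'² dr' = 4πρ₀R³/6 = 1.068×10^-5 C.
By Gauss's law, ∮E·dA = E·4πr² = Q_enc/ε₀.
E = |Q_enc|/(4πε₀r²) = (1.068e-5)/(4π·8.85×10^-12·(0.584)²) = 2.82e5 N/C.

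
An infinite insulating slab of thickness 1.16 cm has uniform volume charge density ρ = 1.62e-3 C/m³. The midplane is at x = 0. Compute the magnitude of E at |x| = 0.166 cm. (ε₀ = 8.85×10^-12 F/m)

By symmetry E is perpendicular to the slab. A Gaussian pillbox from −0.166 cm to +0.166 cm (face area A) lies entirely within the slab.
Q_enc = ρ·(2x)·A and flux = 2EA, so 2EA = 2ρxA/ε₀ ⇒ E = |ρ|x/ε₀.
E = (1.62×10^-3)(0.00166)/(8.85×10^-12) = 3.04e5 N/C.

E ≈ 3.04×10^5 N/C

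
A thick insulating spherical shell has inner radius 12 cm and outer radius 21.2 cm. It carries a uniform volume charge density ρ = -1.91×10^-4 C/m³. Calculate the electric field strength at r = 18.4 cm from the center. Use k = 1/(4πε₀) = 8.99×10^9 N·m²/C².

|E| ≈ 9.56×10^5 N/C

Symmetry ⇒ E = E(r) r̂. Gaussian sphere of radius r = 18.4 cm (within the shell material, 12 cm < r < 21.2 cm).
Enclosed charge is the volume from a to r: Q_enc = (4π/3)ρ(r³ − a³) = -3.601×10^-6 C.
Since E is radial and uniform over the Gaussian sphere, Φ = E·4πr² = Q_enc/ε₀.
E = k|Q_enc|/r² = (8.99×10^9)(3.601×10^-6)/(0.184)² = 9.56×10^5 N/C.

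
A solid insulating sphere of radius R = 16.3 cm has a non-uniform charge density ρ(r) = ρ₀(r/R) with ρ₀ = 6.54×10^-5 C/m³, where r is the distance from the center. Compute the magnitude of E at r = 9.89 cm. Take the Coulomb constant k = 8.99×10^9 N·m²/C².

|E| ≈ 1.11e5 N/C

By spherical symmetry E is radial; choose a Gaussian sphere of radius r = 9.89 cm (r < R).
Q_enc = ∫₀^r ρ(r')·4πr'² dr' = (4πρ₀/R) ∫₀^r r'^3 dr' = 4πρ₀ r^4/(4·R) = 1.206e-7 C.
Applying ∮E·dA = Q_enc/ε₀ with Φ = E(4πr²):
E = k|Q_enc|/r² = (8.99×10^9)(1.206×10^-7)/(0.0989)² = 1.11×10^5 N/C.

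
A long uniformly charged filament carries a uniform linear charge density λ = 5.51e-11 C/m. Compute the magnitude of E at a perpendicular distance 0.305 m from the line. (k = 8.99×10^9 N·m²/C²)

|E| ≈ 3.25 V/m

By cylindrical symmetry E is radial; use a coaxial Gaussian cylinder of radius 0.305 m and length L.
Q_enc = λL, so λ_enc = 5.51×10^-11 C/m.
Applying ∮E·dA = Q_enc/ε₀ with the end caps contributing no flux:
E = 2k|λ_enc|/r = 2(8.99×10^9)(5.51e-11)/(0.305) = 3.25 N/C.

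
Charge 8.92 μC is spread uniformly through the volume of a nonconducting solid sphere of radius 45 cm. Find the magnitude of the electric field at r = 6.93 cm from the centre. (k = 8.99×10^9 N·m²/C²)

By spherical symmetry E is radial; choose a Gaussian sphere of radius r = 6.93 cm (r < R).
For a uniform sphere the enclosed fraction is (r/R)³, so Q_enc = (8.92 μC)(0.0693/0.45)³ = 3.258×10^-8 C.
Since E is radial and uniform over the Gaussian sphere, Φ = E·4πr² = Q_enc/ε₀.
E = k|Q_enc|/r² = (8.99×10^9)(3.258e-8)/(0.0693)² = 6.10e4 N/C.

E ≈ 6.10×10^4 N/C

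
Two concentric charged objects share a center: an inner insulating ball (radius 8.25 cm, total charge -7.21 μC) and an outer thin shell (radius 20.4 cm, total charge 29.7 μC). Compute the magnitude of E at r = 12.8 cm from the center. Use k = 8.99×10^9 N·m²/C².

Symmetry ⇒ E = E(r) r̂. Gaussian sphere of radius r = 12.8 cm (between the bodies, 8.25 cm < r < 20.4 cm).
The shell at 20.4 cm lies outside the Gaussian surface, so Q_enc = -7.21 μC = -7.21×10^-6 C.
By Gauss's law, ∮E·dA = E·4πr² = Q_enc/ε₀.
E = k|Q_enc|/r² = (8.99×10^9)(7.21×10^-6)/(0.128)² = 3.96×10^6 N/C.

|E| = 3.96e6 N/C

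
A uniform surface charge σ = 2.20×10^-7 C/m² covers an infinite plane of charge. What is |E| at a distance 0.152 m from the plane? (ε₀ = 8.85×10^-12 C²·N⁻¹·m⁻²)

|E| = 1.24e4 N/C

By planar symmetry E is perpendicular to the sheet and uniform; use a Gaussian pillbox with flat faces of area A on each side of the sheet.
Only the two end caps contribute flux: Φ = 2EA. With Q_enc = σA, Gauss's law gives E = |σ|/(2ε₀).
E = |σ|/(2ε₀) = (2.20×10^-7)/(2·8.85×10^-12) = 1.24e4 N/C.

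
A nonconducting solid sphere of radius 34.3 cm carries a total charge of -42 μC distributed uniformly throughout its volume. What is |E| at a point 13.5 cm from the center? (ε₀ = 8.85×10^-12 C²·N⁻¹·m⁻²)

E = 1.26e6 N/C

Use a concentric Gaussian sphere at r = 13.5 cm (r < R).
For a uniform sphere the enclosed fraction is (r/R)³, so Q_enc = (-42 μC)(0.135/0.343)³ = -2.561×10^-6 C.
Gauss's law: E·4πr² = Q_enc/ε₀.
E = |Q_enc|/(4πε₀r²) = (2.561e-6)/(4π·8.85×10^-12·(0.135)²) = 1.26e6 N/C.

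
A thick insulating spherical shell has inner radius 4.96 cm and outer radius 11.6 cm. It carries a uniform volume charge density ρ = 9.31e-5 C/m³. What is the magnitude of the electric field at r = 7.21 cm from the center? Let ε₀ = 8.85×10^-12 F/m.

By spherical symmetry E is radial; choose a Gaussian sphere of radius r = 7.21 cm (within the shell material, 4.96 cm < r < 11.6 cm).
Enclosed charge is the volume from a to r: Q_enc = (4π/3)ρ(r³ − a³) = 9.858×10^-8 C.
By Gauss's law, ∮E·dA = E·4πr² = Q_enc/ε₀.
E = |Q_enc|/(4πε₀r²) = (9.858×10^-8)/(4π·8.85×10^-12·(0.0721)²) = 1.71×10^5 N/C.

1.71e5 V/m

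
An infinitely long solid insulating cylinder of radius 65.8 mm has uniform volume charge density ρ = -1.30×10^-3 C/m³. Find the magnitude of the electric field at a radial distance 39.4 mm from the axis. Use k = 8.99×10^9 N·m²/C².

E = 2.89×10^6 V/m

Choose a coaxial cylinder of radius r = 39.4 mm (arbitrary length L) as the Gaussian surface (r < R).
Charge inside radius r per length L is ρ·πr²·L, so λ_enc = ρπr² = -6.34×10^-6 C/m.
By Gauss's law (flux through the curved wall only), E·2πrL = λ_enc L/ε₀.
E = 2k|λ_enc|/r = 2(8.99×10^9)(6.34×10^-6)/(0.0394) = 2.89e6 N/C.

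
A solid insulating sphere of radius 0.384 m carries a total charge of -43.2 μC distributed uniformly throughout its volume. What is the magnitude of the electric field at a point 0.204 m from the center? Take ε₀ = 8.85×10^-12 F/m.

Symmetry ⇒ E = E(r) r̂. Gaussian sphere of radius r = 0.204 m (r < R).
For a uniform sphere the enclosed fraction is (r/R)³, so Q_enc = (-43.2 μC)(0.204/0.384)³ = -6.477×10^-6 C.
Gauss's law: E·4πr² = Q_enc/ε₀.
E = |Q_enc|/(4πε₀r²) = (6.477e-6)/(4π·8.85×10^-12·(0.204)²) = 1.40×10^6 N/C.

1.40e6 N/C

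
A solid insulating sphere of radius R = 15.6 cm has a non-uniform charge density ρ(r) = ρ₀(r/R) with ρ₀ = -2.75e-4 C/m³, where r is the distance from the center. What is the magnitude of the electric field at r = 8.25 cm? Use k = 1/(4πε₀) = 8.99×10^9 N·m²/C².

Use a concentric Gaussian sphere at r = 8.25 cm (r < R).
Q_enc = ∫₀^r ρ(r')·4πr'² dr' = (4πρ₀/R) ∫₀^r r'^3 dr' = 4πρ₀ r^4/(4·R) = -2.566e-7 C.
By Gauss's law, ∮E·dA = E·4πr² = Q_enc/ε₀.
E = k|Q_enc|/r² = (8.99×10^9)(2.566×10^-7)/(0.0825)² = 3.39×10^5 N/C.

3.39×10^5 N/C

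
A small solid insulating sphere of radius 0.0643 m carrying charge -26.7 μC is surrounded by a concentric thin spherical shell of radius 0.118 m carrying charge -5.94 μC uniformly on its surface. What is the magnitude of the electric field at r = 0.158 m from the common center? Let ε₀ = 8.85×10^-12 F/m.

E = 1.18×10^7 V/m

Symmetry ⇒ E = E(r) r̂. Gaussian sphere of radius r = 0.158 m (r > 0.118 m, enclosing both).
Q_enc = (-26.7 μC) + (-5.94 μC) = -3.264×10^-5 C.
Since E is radial and uniform over the Gaussian sphere, Φ = E·4πr² = Q_enc/ε₀.
E = |Q_enc|/(4πε₀r²) = (3.264×10^-5)/(4π·8.85×10^-12·(0.158)²) = 1.18×10^7 N/C.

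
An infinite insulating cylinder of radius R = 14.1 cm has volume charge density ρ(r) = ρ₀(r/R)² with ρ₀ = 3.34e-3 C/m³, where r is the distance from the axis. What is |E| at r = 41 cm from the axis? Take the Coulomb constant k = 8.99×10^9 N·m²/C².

|E| ≈ 4.57×10^6 N/C

Coaxial Gaussian cylinder, radius r = 41 cm, length L (r > R, full charge per length enclosed).
λ_enc = 2π ∫₀^R ρ₀(r'/R)^2 r' dr' = 2πρ₀R²/4 = 1.043×10^-4 C/m.
Applying ∮E·dA = Q_enc/ε₀ with the end caps contributing no flux:
E = 2k|λ_enc|/r = 2(8.99×10^9)(1.043×10^-4)/(0.41) = 4.57e6 N/C.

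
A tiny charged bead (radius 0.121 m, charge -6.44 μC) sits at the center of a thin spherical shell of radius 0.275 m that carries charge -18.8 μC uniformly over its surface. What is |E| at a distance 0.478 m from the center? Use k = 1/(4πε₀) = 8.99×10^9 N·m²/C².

E = 9.93×10^5 N/C

Take a concentric spherical Gaussian surface of radius r = 0.478 m (r > 0.275 m, enclosing both).
Q_enc = (-6.44 μC) + (-18.8 μC) = -2.524e-5 C.
Gauss's law: E·4πr² = Q_enc/ε₀.
E = k|Q_enc|/r² = (8.99×10^9)(2.524×10^-5)/(0.478)² = 9.93e5 N/C.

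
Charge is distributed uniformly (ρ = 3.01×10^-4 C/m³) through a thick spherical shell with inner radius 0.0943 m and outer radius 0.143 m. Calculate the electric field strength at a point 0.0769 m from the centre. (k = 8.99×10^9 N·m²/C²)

Use a concentric Gaussian sphere at r = 0.0769 m (r < 0.0943 m, inside the empty cavity).
Q_enc = 0 (all charge lies at larger r); Gauss's law gives E = 0.

E = 0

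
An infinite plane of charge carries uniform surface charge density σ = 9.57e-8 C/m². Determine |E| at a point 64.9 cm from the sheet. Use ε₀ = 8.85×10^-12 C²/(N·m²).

5.41×10^3 N/C

By planar symmetry E is perpendicular to the sheet and uniform; use a Gaussian pillbox with flat faces of area A on each side of the sheet.
Only the two end caps contribute flux: Φ = 2EA. With Q_enc = σA, Gauss's law gives E = |σ|/(2ε₀).
E = |σ|/(2ε₀) = (9.57e-8)/(2·8.85×10^-12) = 5.41e3 N/C.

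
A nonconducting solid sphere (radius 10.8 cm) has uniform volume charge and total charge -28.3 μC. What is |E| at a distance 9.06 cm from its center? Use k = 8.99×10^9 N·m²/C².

Use a concentric Gaussian sphere at r = 9.06 cm (r < R).
Only the charge within r is enclosed: Q_enc = Q·(r/R)³ = (-28.3 μC)·(9.06 cm/10.8 cm)³ = -1.671×10^-5 C.
Applying ∮E·dA = Q_enc/ε₀ with Φ = E(4πr²):
E = k|Q_enc|/r² = (8.99×10^9)(1.671×10^-5)/(0.0906)² = 1.83×10^7 N/C.

|E| ≈ 1.83×10^7 V/m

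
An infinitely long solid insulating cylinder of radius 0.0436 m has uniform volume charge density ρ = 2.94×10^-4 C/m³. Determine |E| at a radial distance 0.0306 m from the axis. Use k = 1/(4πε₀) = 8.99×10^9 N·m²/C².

E ≈ 5.08×10^5 V/m

Take a coaxial cylindrical Gaussian surface of radius r = 0.0306 m and length L (r < R).
Enclosed charge per unit length: λ_enc = ρ·πr² = (2.94×10^-4)π(0.0306)² = 8.648×10^-7 C/m.
By Gauss's law (flux through the curved wall only), E·2πrL = λ_enc L/ε₀.
E = 2k|λ_enc|/r = 2(8.99×10^9)(8.648×10^-7)/(0.0306) = 5.08×10^5 N/C.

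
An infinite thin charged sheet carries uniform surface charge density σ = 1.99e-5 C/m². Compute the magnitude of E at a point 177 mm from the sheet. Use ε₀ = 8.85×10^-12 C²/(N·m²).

|E| ≈ 1.12e6 N/C

The symmetry is planar: E is normal to the sheet and the same magnitude on both sides. Take a pillbox straddling the sheet with end-cap area A.
Only the two end caps contribute flux: Φ = 2EA. With Q_enc = σA, Gauss's law gives E = |σ|/(2ε₀).
E = |σ|/(2ε₀) = (1.99e-5)/(2·8.85×10^-12) = 1.12e6 N/C.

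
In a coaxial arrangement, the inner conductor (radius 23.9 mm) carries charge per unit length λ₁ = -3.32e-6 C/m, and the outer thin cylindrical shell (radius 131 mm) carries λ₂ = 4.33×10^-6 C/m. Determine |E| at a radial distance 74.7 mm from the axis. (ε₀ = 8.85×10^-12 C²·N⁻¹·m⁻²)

E ≈ 7.99e5 N/C

By cylindrical symmetry E is radial; use a coaxial Gaussian cylinder of radius 74.7 mm and length L (between the conductors, 23.9 mm < r < 131 mm).
The shell at 131 mm lies outside the Gaussian surface, so λ_enc = λ₁ = -3.32×10^-6 C/m.
Since E is radial and uniform over the curved surface, Φ = E·2πrL = Q_enc/ε₀ = λ_enc L/ε₀.
E = |λ_enc|/(2πε₀r) = (3.32e-6)/(2π·8.85×10^-12·0.0747) = 7.99×10^5 N/C.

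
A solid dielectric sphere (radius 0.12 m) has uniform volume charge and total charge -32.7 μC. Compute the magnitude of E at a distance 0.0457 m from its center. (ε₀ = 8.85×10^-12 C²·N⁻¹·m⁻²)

By spherical symmetry E is radial; choose a Gaussian sphere of radius r = 0.0457 m (r < R).
Only the charge within r is enclosed: Q_enc = Q·(r/R)³ = (-32.7 μC)·(0.0457 m/0.12 m)³ = -1.806e-6 C.
Since E is radial and uniform over the Gaussian sphere, Φ = E·4πr² = Q_enc/ε₀.
E = |Q_enc|/(4πε₀r²) = (1.806e-6)/(4π·8.85×10^-12·(0.0457)²) = 7.78×10^6 N/C.

|E| = 7.78×10^6 N/C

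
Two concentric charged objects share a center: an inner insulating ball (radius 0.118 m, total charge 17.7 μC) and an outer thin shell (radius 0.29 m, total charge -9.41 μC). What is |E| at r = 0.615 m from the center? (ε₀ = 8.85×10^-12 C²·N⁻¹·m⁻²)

Take a concentric spherical Gaussian surface of radius r = 0.615 m (r > 0.29 m, enclosing both).
Q_enc = (17.7 μC) + (-9.41 μC) = 8.29×10^-6 C.
Applying ∮E·dA = Q_enc/ε₀ with Φ = E(4πr²):
E = |Q_enc|/(4πε₀r²) = (8.29×10^-6)/(4π·8.85×10^-12·(0.615)²) = 1.97e5 N/C.

|E| ≈ 1.97e5 V/m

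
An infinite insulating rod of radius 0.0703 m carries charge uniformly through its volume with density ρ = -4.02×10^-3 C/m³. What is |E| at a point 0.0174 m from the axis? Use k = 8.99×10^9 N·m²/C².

E = 3.95e6 N/C

Take a coaxial cylindrical Gaussian surface of radius r = 0.0174 m and length L (r < R).
Enclosed charge per unit length: λ_enc = ρ·πr² = (-4.02×10^-3)π(0.0174)² = -3.824e-6 C/m.
By Gauss's law (flux through the curved wall only), E·2πrL = λ_enc L/ε₀.
E = 2k|λ_enc|/r = 2(8.99×10^9)(3.824×10^-6)/(0.0174) = 3.95×10^6 N/C.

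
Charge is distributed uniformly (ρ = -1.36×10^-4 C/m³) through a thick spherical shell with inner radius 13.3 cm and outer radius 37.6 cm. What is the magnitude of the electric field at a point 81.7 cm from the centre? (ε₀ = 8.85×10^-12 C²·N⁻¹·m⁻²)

By spherical symmetry E is radial; choose a Gaussian sphere of radius r = 81.7 cm (r > 37.6 cm, enclosing the whole shell).
Q_enc = ρ·(4π/3)(b³ − a³) = (-1.36e-4)·(4π/3)·((0.376)³ − (0.133)³) = -2.894e-5 C.
Since E is radial and uniform over the Gaussian sphere, Φ = E·4πr² = Q_enc/ε₀.
E = |Q_enc|/(4πε₀r²) = (2.894×10^-5)/(4π·8.85×10^-12·(0.817)²) = 3.90×10^5 N/C.

|E| = 3.90×10^5 N/C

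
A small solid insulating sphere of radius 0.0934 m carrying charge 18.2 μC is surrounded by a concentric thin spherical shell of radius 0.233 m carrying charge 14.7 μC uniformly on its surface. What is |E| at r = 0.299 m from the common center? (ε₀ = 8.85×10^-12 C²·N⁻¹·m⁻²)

|E| ≈ 3.31e6 V/m

Symmetry ⇒ E = E(r) r̂. Gaussian sphere of radius r = 0.299 m (r > 0.233 m, enclosing both).
Q_enc = (18.2 μC) + (14.7 μC) = 3.29×10^-5 C.
Gauss's law: E·4πr² = Q_enc/ε₀.
E = |Q_enc|/(4πε₀r²) = (3.29e-5)/(4π·8.85×10^-12·(0.299)²) = 3.31×10^6 N/C.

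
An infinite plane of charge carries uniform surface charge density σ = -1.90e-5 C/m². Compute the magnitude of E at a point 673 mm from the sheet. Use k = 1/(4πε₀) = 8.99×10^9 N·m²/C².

By planar symmetry E is perpendicular to the sheet and uniform; use a Gaussian pillbox with flat faces of area A on each side of the sheet.
Only the two end caps contribute flux: Φ = 2EA. With Q_enc = σA, Gauss's law gives E = |σ|/(2ε₀).
E = 2πk|σ| = 2π(8.99×10^9)(1.90e-5) = 1.07×10^6 N/C.

E ≈ 1.07×10^6 N/C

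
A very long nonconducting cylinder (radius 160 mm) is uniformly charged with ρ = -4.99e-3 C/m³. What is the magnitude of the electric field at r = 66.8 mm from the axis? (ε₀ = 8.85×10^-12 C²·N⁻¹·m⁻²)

E ≈ 1.88×10^7 N/C

Coaxial Gaussian cylinder, radius r = 66.8 mm, length L (r < R).
Charge inside radius r per length L is ρ·πr²·L, so λ_enc = ρπr² = -6.995×10^-5 C/m.
Applying ∮E·dA = Q_enc/ε₀ with the end caps contributing no flux:
E = |λ_enc|/(2πε₀r) = (6.995×10^-5)/(2π·8.85×10^-12·0.0668) = 1.88e7 N/C.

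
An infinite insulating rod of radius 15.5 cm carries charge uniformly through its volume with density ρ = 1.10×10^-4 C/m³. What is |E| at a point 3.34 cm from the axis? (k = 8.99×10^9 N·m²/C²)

By cylindrical symmetry E is radial; use a coaxial Gaussian cylinder of radius 3.34 cm and length L (r < R).
Charge inside radius r per length L is ρ·πr²·L, so λ_enc = ρπr² = 3.855e-7 C/m.
Applying ∮E·dA = Q_enc/ε₀ with the end caps contributing no flux:
E = 2k|λ_enc|/r = 2(8.99×10^9)(3.855×10^-7)/(0.0334) = 2.08×10^5 N/C.

E ≈ 2.08×10^5 V/m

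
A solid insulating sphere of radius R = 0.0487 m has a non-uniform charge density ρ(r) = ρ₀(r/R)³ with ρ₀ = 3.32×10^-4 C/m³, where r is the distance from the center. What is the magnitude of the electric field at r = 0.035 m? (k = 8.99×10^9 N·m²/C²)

E = 8.12×10^4 V/m

Take a concentric spherical Gaussian surface of radius r = 0.035 m (r < R).
Integrate the density: Q_enc = 4π ∫₀^r ρ₀(r'/R)^3 r'² dr' = 4πρ₀ r^6/(6·R³) = 1.107e-8 C.
Since E is radial and uniform over the Gaussian sphere, Φ = E·4πr² = Q_enc/ε₀.
E = k|Q_enc|/r² = (8.99×10^9)(1.107×10^-8)/(0.035)² = 8.12e4 N/C.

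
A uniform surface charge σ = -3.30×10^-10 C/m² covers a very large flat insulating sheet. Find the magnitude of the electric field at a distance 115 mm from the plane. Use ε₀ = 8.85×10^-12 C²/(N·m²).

|E| ≈ 18.6 N/C

By planar symmetry E is perpendicular to the sheet and uniform; use a Gaussian pillbox with flat faces of area A on each side of the sheet.
Only the two end caps contribute flux: Φ = 2EA. With Q_enc = σA, Gauss's law gives E = |σ|/(2ε₀).
E = |σ|/(2ε₀) = (3.30×10^-10)/(2·8.85×10^-12) = 18.6 N/C.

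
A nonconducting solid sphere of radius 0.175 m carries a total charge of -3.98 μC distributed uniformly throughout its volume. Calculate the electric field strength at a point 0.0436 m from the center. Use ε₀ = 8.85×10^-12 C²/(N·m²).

Take a concentric spherical Gaussian surface of radius r = 0.0436 m (r < R).
For a uniform sphere the enclosed fraction is (r/R)³, so Q_enc = (-3.98 μC)(0.0436/0.175)³ = -6.155×10^-8 C.
Applying ∮E·dA = Q_enc/ε₀ with Φ = E(4πr²):
E = |Q_enc|/(4πε₀r²) = (6.155×10^-8)/(4π·8.85×10^-12·(0.0436)²) = 2.91×10^5 N/C.

|E| ≈ 2.91×10^5 N/C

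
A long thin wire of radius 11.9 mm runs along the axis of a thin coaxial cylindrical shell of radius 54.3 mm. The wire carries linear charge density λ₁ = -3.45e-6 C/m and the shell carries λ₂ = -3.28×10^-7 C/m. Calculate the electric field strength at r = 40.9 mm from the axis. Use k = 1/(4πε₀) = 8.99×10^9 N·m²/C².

E = 1.52×10^6 N/C

Choose a coaxial cylinder of radius r = 40.9 mm (arbitrary length L) as the Gaussian surface (between the conductors, 11.9 mm < r < 54.3 mm).
Only the inner wire is enclosed; the outer shell contributes nothing inside itself. λ_enc = λ₁ = -3.45e-6 C/m.
Since E is radial and uniform over the curved surface, Φ = E·2πrL = Q_enc/ε₀ = λ_enc L/ε₀.
E = 2k|λ_enc|/r = 2(8.99×10^9)(3.45×10^-6)/(0.0409) = 1.52×10^6 N/C.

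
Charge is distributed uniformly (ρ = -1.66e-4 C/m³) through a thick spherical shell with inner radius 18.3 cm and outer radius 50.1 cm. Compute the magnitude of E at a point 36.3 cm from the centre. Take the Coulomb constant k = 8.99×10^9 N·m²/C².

1.98e6 V/m

Use a concentric Gaussian sphere at r = 36.3 cm (within the shell material, 18.3 cm < r < 50.1 cm).
Only the shell between 18.3 cm and r is enclosed: Q_enc = ρ·(4π/3)(r³ − a³) = (-1.66×10^-4)·(4π/3)·((0.363)³ − (0.183)³) = -2.90×10^-5 C.
Since E is radial and uniform over the Gaussian sphere, Φ = E·4πr² = Q_enc/ε₀.
E = k|Q_enc|/r² = (8.99×10^9)(2.90e-5)/(0.363)² = 1.98e6 N/C.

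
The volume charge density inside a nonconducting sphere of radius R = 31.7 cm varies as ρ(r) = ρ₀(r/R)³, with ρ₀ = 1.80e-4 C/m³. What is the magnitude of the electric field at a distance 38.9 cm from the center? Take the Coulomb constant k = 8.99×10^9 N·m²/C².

|E| = 7.13×10^5 N/C

Use a concentric Gaussian sphere at r = 38.9 cm (r > R, all charge enclosed).
Q_enc = 4π ∫₀^R ρ₀(r'/R)^3 r'² dr' = 4πρ₀R³/6 = 1.201e-5 C.
Since E is radial and uniform over the Gaussian sphere, Φ = E·4πr² = Q_enc/ε₀.
E = k|Q_enc|/r² = (8.99×10^9)(1.201×10^-5)/(0.389)² = 7.13×10^5 N/C.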